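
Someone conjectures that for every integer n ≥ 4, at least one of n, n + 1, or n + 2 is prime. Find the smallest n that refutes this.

A counterexample is any integer n ≥ 4 such that n, n + 1, n + 2 are all composite; we check each in order.
The first 4 eligible values, up to n = 7, all satisfy the conclusion.
n = 8: 8 = 2 × 4; 9 = 3 × 3; 10 = 2 × 5 — all composite.

n = 8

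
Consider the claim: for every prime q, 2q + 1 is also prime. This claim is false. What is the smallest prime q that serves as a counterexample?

q = 7

We need the least prime q for which 2q + 1 is not prime.
For q = 2, 3, 5 the conclusion holds.
q = 7: 2q + 1 = 15 = 3 × 5, not prime.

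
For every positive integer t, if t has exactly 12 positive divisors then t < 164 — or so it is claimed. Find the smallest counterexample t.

t = 198

We need the least positive integer t for which t has exactly 12 positive divisors but the claim fails.
The first 12 eligible values, up to t = 160, all satisfy the conclusion.
t = 198: τ(198) = 12; 198 ≥ 164.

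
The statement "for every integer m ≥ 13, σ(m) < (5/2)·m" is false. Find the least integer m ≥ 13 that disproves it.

For m = 13, 14, 15, 16, …, 21, 22, 23 the conclusion holds.
m = 24: σ(24) = 60; 60 ≥ 60.
Hence m = 24 is a counterexample.

m = 24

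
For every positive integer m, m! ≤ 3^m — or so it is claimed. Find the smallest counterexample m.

A counterexample is any positive integer m such that m! > 3^m; we check each in order.
The first 6 eligible values, up to m = 6, all satisfy the conclusion.
m = 7: m! = 5040 and 3^m = 2187, so 5040 > 2187.
Hence m = 7 is a counterexample.

m = 7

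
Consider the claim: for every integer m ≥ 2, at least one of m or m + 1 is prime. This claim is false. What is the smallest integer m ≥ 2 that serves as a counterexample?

m = 8

A counterexample is any integer m ≥ 2 such that m, m + 1 are both composite; we check each in order.
The first 6 eligible values, up to m = 7, all satisfy the conclusion.
m = 8: 8 = 2 × 4; 9 = 3 × 3 — both composite.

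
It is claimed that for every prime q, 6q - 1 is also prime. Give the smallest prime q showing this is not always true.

q = 2: 6q - 1 = 11, prime.
q = 3: 6q - 1 = 17, prime.
q = 5: 6q - 1 = 29, prime.
q = 7: 6q - 1 = 41, prime.
q = 11: 6q - 1 = 65 = 5 × 13, not prime.

q = 11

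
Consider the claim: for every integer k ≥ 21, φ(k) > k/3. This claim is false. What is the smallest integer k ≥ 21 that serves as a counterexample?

We need the least integer k ≥ 21 for which the claim fails.
k = 21: φ(21) = 12 and 21/3 = 7, so φ(21) > 21/3.
k = 22: φ(22) = 10 and 22/3 = 22/3, so φ(22) > 22/3.
k = 23: φ(23) = 22 and 23/3 = 23/3, so φ(23) > 23/3.
k = 24: φ(24) = 8 and 24/3 = 8, so φ(24) ≤ 24/3.
Thus k = 24 disproves the claim, and no smaller k works.

k = 24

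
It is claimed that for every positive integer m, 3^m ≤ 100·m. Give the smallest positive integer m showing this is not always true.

We need the least positive integer m for which 3^m > 100·m.
m = 1: 3^m = 3 and 100·m = 100, so 3 ≤ 100.
m = 2: 3^m = 9 and 100·m = 200, so 9 ≤ 200.
m = 3: 3^m = 27 and 100·m = 300, so 27 ≤ 300.
m = 4: 3^m = 81 and 100·m = 400, so 81 ≤ 400.
m = 5: 3^m = 243 and 100·m = 500, so 243 ≤ 500.
m = 6: 3^m = 729 and 100·m = 600, so 729 > 600.

m = 6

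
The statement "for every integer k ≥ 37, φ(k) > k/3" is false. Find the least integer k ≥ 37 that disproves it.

The first 5 eligible values, up to k = 41, all satisfy the conclusion.
k = 42: φ(42) = 12 and 42/3 = 14, so φ(42) ≤ 42/3.

k = 42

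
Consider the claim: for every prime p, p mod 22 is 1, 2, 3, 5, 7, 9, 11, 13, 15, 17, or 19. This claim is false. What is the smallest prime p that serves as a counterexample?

Check each prime p in order until the claim fails.
For p = 2, 3, 5, 7, …, 31, 37, 41 the conclusion holds.
p = 43: 43 mod 22 = 21 — not in {1, 2, 3, 5, 7, 9, 11, 13, 15, 17, 19}.

p = 43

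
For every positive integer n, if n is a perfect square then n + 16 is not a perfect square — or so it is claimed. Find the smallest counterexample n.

n = 9

n = 1: 1 + 16 = 17, not a perfect square.
n = 4: 4 + 16 = 20, not a perfect square.
n = 9: 9 = 3² and 9 + 16 = 25 = 5².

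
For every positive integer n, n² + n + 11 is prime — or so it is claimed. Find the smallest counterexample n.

A counterexample is any positive integer n such that n² + n + 11 is not prime; we check each in order.
For n = 1, 2, 3, 4, 5, 6, 7, 8, 9 the conclusion holds.
n = 10: n² + n + 11 = 121 = 11 × 11, composite.
Hence n = 10 is a counterexample.

n = 10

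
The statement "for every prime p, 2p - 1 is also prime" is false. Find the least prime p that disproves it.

Check each prime p in order until 2p - 1 is not prime.
For p = 2, 3 the conclusion holds.
p = 5: 2p - 1 = 9 = 3 × 3, not prime.
Thus p = 5 disproves the claim, and no smaller p works.

p = 5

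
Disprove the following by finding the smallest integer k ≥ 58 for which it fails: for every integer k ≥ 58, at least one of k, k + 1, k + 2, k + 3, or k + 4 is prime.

We need the least integer k ≥ 58 for which k, k + 1, k + 2, k + 3, k + 4 are all composite.
For k = 58, 59, 60, 61 the conclusion holds.
k = 62: 62 = 2 × 31; 63 = 3 × 21; 64 = 2 × 32; 65 = 5 × 13; 66 = 2 × 33 — all composite.
So k = 62 is the smallest counterexample.

k = 62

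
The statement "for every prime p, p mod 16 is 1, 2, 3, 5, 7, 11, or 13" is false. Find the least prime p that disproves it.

The first 10 eligible values, up to p = 29, all satisfy the conclusion.
p = 31: 31 mod 16 = 15 — not in {1, 2, 3, 5, 7, 11, 13}.
So p = 31 is the smallest counterexample.

p = 31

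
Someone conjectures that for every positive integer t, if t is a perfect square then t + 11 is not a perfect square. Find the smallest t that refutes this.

We need the least positive integer t for which t is a perfect square but t + 11 is a perfect square.
t = 1: 1 + 11 = 12, not a perfect square.
t = 4: 4 + 11 = 15, not a perfect square.
t = 9: 9 + 11 = 20, not a perfect square.
t = 16: 16 + 11 = 27, not a perfect square.
t = 25: 25 = 5² and 25 + 11 = 36 = 6².
Thus t = 25 disproves the claim, and no smaller t works.

t = 25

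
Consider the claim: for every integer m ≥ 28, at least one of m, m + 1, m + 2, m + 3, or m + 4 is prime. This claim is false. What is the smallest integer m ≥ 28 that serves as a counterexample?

A counterexample is any integer m ≥ 28 such that m, m + 1, m + 2, m + 3, m + 4 are all composite; we check each in order.
The first 4 eligible values, up to m = 31, all satisfy the conclusion.
m = 32: 32 = 2 × 16; 33 = 3 × 11; 34 = 2 × 17; 35 = 5 × 7; 36 = 2 × 18 — all composite.

m = 32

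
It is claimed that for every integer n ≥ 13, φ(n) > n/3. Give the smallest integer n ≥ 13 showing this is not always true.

n = 18

We need the least integer n ≥ 13 for which the claim fails.
For n = 13, 14, 15, 16, 17 the conclusion holds.
n = 18: φ(18) = 6 and 18/3 = 6, so φ(18) ≤ 18/3.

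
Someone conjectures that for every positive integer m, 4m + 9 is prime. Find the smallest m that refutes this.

m = 3

For m = 1, 2 the conclusion holds.
m = 3: 4m + 9 = 21 = 3 × 7, composite.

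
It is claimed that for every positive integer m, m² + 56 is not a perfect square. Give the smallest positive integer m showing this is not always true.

m = 5

Check each positive integer m in order until m² + 56 is a perfect square.
The first 4 eligible values, up to m = 4, all satisfy the conclusion.
m = 5: 5² + 56 = 81 = 9², a perfect square.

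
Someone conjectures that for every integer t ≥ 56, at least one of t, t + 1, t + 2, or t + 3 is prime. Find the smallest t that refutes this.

Check each integer t ≥ 56 in order until t, t + 1, t + 2, t + 3 are all composite.
t = 56: 59 is prime.
t = 57: 59 is prime.
t = 58: 59 is prime.
t = 59: 59 is prime.
t = 60: 61 is prime.
t = 61: 61 is prime.
t = 62: 62 = 2 × 31; 63 = 3 × 21; 64 = 2 × 32; 65 = 5 × 13 — all composite.
Hence t = 62 is a counterexample.

t = 62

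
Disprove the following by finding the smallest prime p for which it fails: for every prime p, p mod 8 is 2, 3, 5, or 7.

Check each prime p in order until the claim fails.
p = 2: 2 mod 8 = 2.
p = 3: 3 mod 8 = 3.
p = 5: 5 mod 8 = 5.
p = 7: 7 mod 8 = 7.
p = 11: 11 mod 8 = 3.
p = 13: 13 mod 8 = 5.
p = 17: 17 mod 8 = 1 — not in {2, 3, 5, 7}.
So p = 17 is the smallest counterexample.

p = 17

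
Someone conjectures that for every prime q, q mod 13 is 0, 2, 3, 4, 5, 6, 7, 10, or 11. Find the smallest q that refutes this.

Check each prime q in order until the claim fails.
The first 14 eligible values, up to q = 43, all satisfy the conclusion.
q = 47: 47 mod 13 = 8 — not in {0, 2, 3, 4, 5, 6, 7, 10, 11}.
Hence q = 47 is a counterexample.

q = 47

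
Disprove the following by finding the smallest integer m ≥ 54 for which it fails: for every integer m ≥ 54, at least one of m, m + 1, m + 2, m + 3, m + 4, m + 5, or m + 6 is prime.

A counterexample is any integer m ≥ 54 such that m, m + 1, m + 2, m + 3, m + 4, m + 5, m + 6 are all composite; we check each in order.
For m = 54, 55, 56, 57, …, 87, 88, 89 the conclusion holds.
m = 90: 90 = 2 × 45; 91 = 7 × 13; 92 = 2 × 46; 93 = 3 × 31; 94 = 2 × 47; 95 = 5 × 19; 96 = 2 × 48 — all composite.
Thus m = 90 disproves the claim, and no smaller m works.

m = 90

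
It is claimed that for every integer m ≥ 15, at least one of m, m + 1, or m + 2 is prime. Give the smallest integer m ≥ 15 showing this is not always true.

m = 20

We need the least integer m ≥ 15 for which m, m + 1, m + 2 are all composite.
m = 15: 17 is prime.
m = 16: 17 is prime.
m = 17: 17 is prime.
m = 18: 19 is prime.
m = 19: 19 is prime.
m = 20: 20 = 2 × 10; 21 = 3 × 7; 22 = 2 × 11 — all composite.
Hence m = 20 is a counterexample.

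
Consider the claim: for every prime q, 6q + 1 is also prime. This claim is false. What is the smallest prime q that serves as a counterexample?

q = 19

The first 7 eligible values, up to q = 17, all satisfy the conclusion.
q = 19: 6q + 1 = 115 = 5 × 23, not prime.
So q = 19 is the smallest counterexample.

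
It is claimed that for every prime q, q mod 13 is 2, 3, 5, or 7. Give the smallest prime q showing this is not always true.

q = 11

Check each prime q in order until the claim fails.
For q = 2, 3, 5, 7 the conclusion holds.
q = 11: 11 mod 13 = 11 — not in {2, 3, 5, 7}.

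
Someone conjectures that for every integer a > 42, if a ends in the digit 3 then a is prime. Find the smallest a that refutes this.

a = 63

We need the least integer a > 42 for which a ends in the digit 3 but a is not prime.
For a = 43, 53 the conclusion holds.
a = 63: 63 ends in 3; 63 = 3 × 21, composite.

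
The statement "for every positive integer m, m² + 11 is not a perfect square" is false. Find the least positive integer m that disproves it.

Check each positive integer m in order until m² + 11 is a perfect square.
The first 4 eligible values, up to m = 4, all satisfy the conclusion.
m = 5: 5² + 11 = 36 = 6², a perfect square.
Hence m = 5 is a counterexample.

m = 5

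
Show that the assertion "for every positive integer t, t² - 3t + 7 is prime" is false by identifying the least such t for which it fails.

t = 6

The first 5 eligible values, up to t = 5, all satisfy the conclusion.
t = 6: t² - 3t + 7 = 25 = 5 × 5, composite.
Hence t = 6 is a counterexample.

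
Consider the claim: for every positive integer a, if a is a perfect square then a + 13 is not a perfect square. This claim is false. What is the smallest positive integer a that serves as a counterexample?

We need the least positive integer a for which a is a perfect square but a + 13 is a perfect square.
For a = 1, 4, 9, 16, 25 the conclusion holds.
a = 36: 36 = 6² and 36 + 13 = 49 = 7².

a = 36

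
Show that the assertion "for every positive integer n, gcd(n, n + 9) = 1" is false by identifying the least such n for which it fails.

We need the least positive integer n for which gcd(n, n + 9) > 1.
n = 1: gcd(1, 10) = 1.
n = 2: gcd(2, 11) = 1.
n = 3: gcd(3, 12) = 3.
So n = 3 is the smallest counterexample.

n = 3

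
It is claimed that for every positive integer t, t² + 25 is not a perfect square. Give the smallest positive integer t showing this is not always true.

t = 12

Check each positive integer t in order until t² + 25 is a perfect square.
For t = 1, 2, 3, 4, …, 9, 10, 11 the conclusion holds.
t = 12: 12² + 25 = 169 = 13², a perfect square.
Thus t = 12 disproves the claim, and no smaller t works.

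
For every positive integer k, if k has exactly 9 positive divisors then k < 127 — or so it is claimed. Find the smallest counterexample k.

k = 196

We need the least positive integer k for which k has exactly 9 positive divisors but the claim fails.
k = 36: τ(36) = 9; 36 < 127.
k = 100: τ(100) = 9; 100 < 127.
k = 196: τ(196) = 9; 196 ≥ 127.
Hence k = 196 is a counterexample.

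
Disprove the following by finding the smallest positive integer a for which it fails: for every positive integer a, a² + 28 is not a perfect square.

a = 6

We need the least positive integer a for which a² + 28 is a perfect square.
For a = 1, 2, 3, 4, 5 the conclusion holds.
a = 6: 6² + 28 = 64 = 8², a perfect square.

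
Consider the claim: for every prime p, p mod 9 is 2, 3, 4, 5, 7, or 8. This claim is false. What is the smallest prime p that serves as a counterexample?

Check each prime p in order until the claim fails.
For p = 2, 3, 5, 7, 11, 13, 17 the conclusion holds.
p = 19: 19 mod 9 = 1 — not in {2, 3, 4, 5, 7, 8}.
Thus p = 19 disproves the claim, and no smaller p works.

p = 19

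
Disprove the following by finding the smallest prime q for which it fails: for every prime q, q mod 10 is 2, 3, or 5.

q = 7

We need the least prime q for which the claim fails.
For q = 2, 3, 5 the conclusion holds.
q = 7: 7 mod 10 = 7 — not in {2, 3, 5}.
Thus q = 7 disproves the claim, and no smaller q works.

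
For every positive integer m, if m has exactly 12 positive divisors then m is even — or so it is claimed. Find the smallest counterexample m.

m = 315

A counterexample is any positive integer m such that m has exactly 12 positive divisors but m is odd; we check each in order.
The first 24 eligible values, up to m = 308, all satisfy the conclusion.
m = 315: divisors of 315: 12 divisors; 315 is odd.
Thus m = 315 disproves the claim, and no smaller m works.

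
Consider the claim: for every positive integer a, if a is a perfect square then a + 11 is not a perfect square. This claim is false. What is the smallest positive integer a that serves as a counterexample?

Check each positive integer a in order until a is a perfect square but a + 11 is a perfect square.
For a = 1, 4, 9, 16 the conclusion holds.
a = 25: 25 = 5² and 25 + 11 = 36 = 6².

a = 25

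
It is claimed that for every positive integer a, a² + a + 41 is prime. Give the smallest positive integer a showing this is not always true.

a = 40

Check each positive integer a in order until a² + a + 41 is not prime.
For a = 1, 2, 3, 4, …, 37, 38, 39 the conclusion holds.
a = 40: a² + a + 41 = 1681 = 41 × 41, composite.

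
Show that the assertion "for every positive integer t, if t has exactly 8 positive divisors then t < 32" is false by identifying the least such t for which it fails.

t = 24: τ(24) = 8; 24 < 32.
t = 30: τ(30) = 8; 30 < 32.
t = 40: τ(40) = 8; 40 ≥ 32.

t = 40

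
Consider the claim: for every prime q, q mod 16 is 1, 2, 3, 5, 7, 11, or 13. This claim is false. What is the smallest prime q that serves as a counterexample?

Check each prime q in order until the claim fails.
For q = 2, 3, 5, 7, 11, 13, 17, 19, 23, 29 the conclusion holds.
q = 31: 31 mod 16 = 15 — not in {1, 2, 3, 5, 7, 11, 13}.

q = 31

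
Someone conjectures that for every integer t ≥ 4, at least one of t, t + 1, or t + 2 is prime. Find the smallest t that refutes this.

t = 8

Check each integer t ≥ 4 in order until t, t + 1, t + 2 are all composite.
For t = 4, 5, 6, 7 the conclusion holds.
t = 8: 8 = 2 × 4; 9 = 3 × 3; 10 = 2 × 5 — all composite.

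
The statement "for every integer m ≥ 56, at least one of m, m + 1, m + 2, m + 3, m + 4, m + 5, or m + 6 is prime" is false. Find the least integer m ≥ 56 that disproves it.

m = 90

A counterexample is any integer m ≥ 56 such that m, m + 1, m + 2, m + 3, m + 4, m + 5, m + 6 are all composite; we check each in order.
The first 34 eligible values, up to m = 89, all satisfy the conclusion.
m = 90: 90 = 2 × 45; 91 = 7 × 13; 92 = 2 × 46; 93 = 3 × 31; 94 = 2 × 47; 95 = 5 × 19; 96 = 2 × 48 — all composite.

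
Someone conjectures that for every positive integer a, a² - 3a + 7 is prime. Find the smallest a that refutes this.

Check each positive integer a in order until a² - 3a + 7 is not prime.
a = 1: a² - 3a + 7 = 5, prime.
a = 2: a² - 3a + 7 = 5, prime.
a = 3: a² - 3a + 7 = 7, prime.
a = 4: a² - 3a + 7 = 11, prime.
a = 5: a² - 3a + 7 = 17, prime.
a = 6: a² - 3a + 7 = 25 = 5 × 5, composite.
So a = 6 is the smallest counterexample.

a = 6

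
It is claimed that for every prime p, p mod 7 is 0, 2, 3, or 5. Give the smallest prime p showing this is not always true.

p = 2: 2 mod 7 = 2.
p = 3: 3 mod 7 = 3.
p = 5: 5 mod 7 = 5.
p = 7: 7 mod 7 = 0.
p = 11: 11 mod 7 = 4 — not in {0, 2, 3, 5}.

p = 11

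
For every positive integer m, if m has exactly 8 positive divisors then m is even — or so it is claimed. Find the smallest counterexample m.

The first 12 eligible values, up to m = 104, all satisfy the conclusion.
m = 105: divisors of 105: 1, 3, 5, 7, 15, 21, 35, 105; 105 is odd.

m = 105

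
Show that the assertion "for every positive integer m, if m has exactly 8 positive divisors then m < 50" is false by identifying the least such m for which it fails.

m = 54

For m = 24, 30, 40, 42 the conclusion holds.
m = 54: τ(54) = 8; 54 ≥ 50.
Thus m = 54 disproves the claim, and no smaller m works.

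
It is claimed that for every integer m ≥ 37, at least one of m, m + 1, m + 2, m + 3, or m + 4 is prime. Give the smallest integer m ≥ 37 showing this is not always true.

For m = 37, 38, 39, 40, …, 45, 46, 47 the conclusion holds.
m = 48: 48 = 2 × 24; 49 = 7 × 7; 50 = 2 × 25; 51 = 3 × 17; 52 = 2 × 26 — all composite.

m = 48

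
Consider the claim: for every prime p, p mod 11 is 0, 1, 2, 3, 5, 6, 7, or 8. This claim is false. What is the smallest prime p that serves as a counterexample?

p = 31

For p = 2, 3, 5, 7, 11, 13, 17, 19, 23, 29 the conclusion holds.
p = 31: 31 mod 11 = 9 — not in {0, 1, 2, 3, 5, 6, 7, 8}.
So p = 31 is the smallest counterexample.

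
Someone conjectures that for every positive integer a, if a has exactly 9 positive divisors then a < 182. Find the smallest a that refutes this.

A counterexample is any positive integer a such that a has exactly 9 positive divisors but the claim fails; we check each in order.
a = 36: τ(36) = 9; 36 < 182.
a = 100: τ(100) = 9; 100 < 182.
a = 196: τ(196) = 9; 196 ≥ 182.
Thus a = 196 disproves the claim, and no smaller a works.

a = 196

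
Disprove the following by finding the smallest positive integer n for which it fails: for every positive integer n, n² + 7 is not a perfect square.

Check each positive integer n in order until n² + 7 is a perfect square.
n = 1: 1² + 7 = 8, not a perfect square.
n = 2: 2² + 7 = 11, not a perfect square.
n = 3: 3² + 7 = 16 = 4², a perfect square.
So n = 3 is the smallest counterexample.

n = 3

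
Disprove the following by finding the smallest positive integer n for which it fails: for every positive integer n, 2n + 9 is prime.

n = 3

Check each positive integer n in order until 2n + 9 is not prime.
n = 1: 2n + 9 = 11, prime.
n = 2: 2n + 9 = 13, prime.
n = 3: 2n + 9 = 15 = 3 × 5, composite.
Thus n = 3 disproves the claim, and no smaller n works.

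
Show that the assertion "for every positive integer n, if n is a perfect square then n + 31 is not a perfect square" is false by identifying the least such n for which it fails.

Check each positive integer n in order until n is a perfect square but n + 31 is a perfect square.
The first 14 eligible values, up to n = 196, all satisfy the conclusion.
n = 225: 225 = 15² and 225 + 31 = 256 = 16².

n = 225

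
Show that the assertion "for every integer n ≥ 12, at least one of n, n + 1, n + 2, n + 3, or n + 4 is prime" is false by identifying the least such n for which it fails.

n = 24

Check each integer n ≥ 12 in order until n, n + 1, n + 2, n + 3, n + 4 are all composite.
The first 12 eligible values, up to n = 23, all satisfy the conclusion.
n = 24: 24 = 2 × 12; 25 = 5 × 5; 26 = 2 × 13; 27 = 3 × 9; 28 = 2 × 14 — all composite.
Hence n = 24 is a counterexample.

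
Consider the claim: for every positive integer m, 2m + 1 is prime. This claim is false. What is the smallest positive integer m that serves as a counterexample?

m = 4

m = 1: 2m + 1 = 3, prime.
m = 2: 2m + 1 = 5, prime.
m = 3: 2m + 1 = 7, prime.
m = 4: 2m + 1 = 9 = 3 × 3, composite.
So m = 4 is the smallest counterexample.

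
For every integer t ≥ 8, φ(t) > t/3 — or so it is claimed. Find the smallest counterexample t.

t = 12

A counterexample is any integer t ≥ 8 such that the claim fails; we check each in order.
For t = 8, 9, 10, 11 the conclusion holds.
t = 12: φ(12) = 4 and 12/3 = 4, so φ(12) ≤ 12/3.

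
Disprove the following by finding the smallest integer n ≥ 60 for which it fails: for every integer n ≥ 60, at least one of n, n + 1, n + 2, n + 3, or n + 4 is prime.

n = 62

Check each integer n ≥ 60 in order until n, n + 1, n + 2, n + 3, n + 4 are all composite.
For n = 60, 61 the conclusion holds.
n = 62: 62 = 2 × 31; 63 = 3 × 21; 64 = 2 × 32; 65 = 5 × 13; 66 = 2 × 33 — all composite.
Thus n = 62 disproves the claim, and no smaller n works.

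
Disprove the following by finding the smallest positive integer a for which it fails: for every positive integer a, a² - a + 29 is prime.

a = 3

A counterexample is any positive integer a such that a² - a + 29 is not prime; we check each in order.
a = 1: a² - a + 29 = 29, prime.
a = 2: a² - a + 29 = 31, prime.
a = 3: a² - a + 29 = 35 = 5 × 7, composite.
Hence a = 3 is a counterexample.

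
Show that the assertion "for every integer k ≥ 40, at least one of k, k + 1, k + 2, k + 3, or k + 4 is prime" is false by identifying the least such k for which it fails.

k = 48

A counterexample is any integer k ≥ 40 such that k, k + 1, k + 2, k + 3, k + 4 are all composite; we check each in order.
k = 40: 41 is prime.
k = 41: 41 is prime.
k = 42: 43 is prime.
k = 43: 43 is prime.
k = 44: 47 is prime.
k = 45: 47 is prime.
k = 46: 47 is prime.
k = 47: 47 is prime.
k = 48: 48 = 2 × 24; 49 = 7 × 7; 50 = 2 × 25; 51 = 3 × 17; 52 = 2 × 26 — all composite.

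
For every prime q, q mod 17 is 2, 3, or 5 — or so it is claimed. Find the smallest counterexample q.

We need the least prime q for which the claim fails.
For q = 2, 3, 5 the conclusion holds.
q = 7: 7 mod 17 = 7 — not in {2, 3, 5}.
Thus q = 7 disproves the claim, and no smaller q works.

q = 7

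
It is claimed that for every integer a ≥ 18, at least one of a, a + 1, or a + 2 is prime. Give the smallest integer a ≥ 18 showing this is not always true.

a = 20

A counterexample is any integer a ≥ 18 such that a, a + 1, a + 2 are all composite; we check each in order.
a = 18: 19 is prime.
a = 19: 19 is prime.
a = 20: 20 = 2 × 10; 21 = 3 × 7; 22 = 2 × 11 — all composite.
Thus a = 20 disproves the claim, and no smaller a works.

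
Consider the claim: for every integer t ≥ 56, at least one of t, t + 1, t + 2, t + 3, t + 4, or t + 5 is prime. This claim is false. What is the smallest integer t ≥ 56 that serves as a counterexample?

t = 90

We need the least integer t ≥ 56 for which t, t + 1, t + 2, t + 3, t + 4, t + 5 are all composite.
For t = 56, 57, 58, 59, …, 87, 88, 89 the conclusion holds.
t = 90: 90 = 2 × 45; 91 = 7 × 13; 92 = 2 × 46; 93 = 3 × 31; 94 = 2 × 47; 95 = 5 × 19 — all composite.
Thus t = 90 disproves the claim, and no smaller t works.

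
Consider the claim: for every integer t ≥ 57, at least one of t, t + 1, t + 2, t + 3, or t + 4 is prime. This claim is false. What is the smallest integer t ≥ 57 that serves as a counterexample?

A counterexample is any integer t ≥ 57 such that t, t + 1, t + 2, t + 3, t + 4 are all composite; we check each in order.
For t = 57, 58, 59, 60, 61 the conclusion holds.
t = 62: 62 = 2 × 31; 63 = 3 × 21; 64 = 2 × 32; 65 = 5 × 13; 66 = 2 × 33 — all composite.
Hence t = 62 is a counterexample.

t = 62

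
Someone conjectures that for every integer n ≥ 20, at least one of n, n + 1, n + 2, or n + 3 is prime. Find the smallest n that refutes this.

We need the least integer n ≥ 20 for which n, n + 1, n + 2, n + 3 are all composite.
n = 20: 23 is prime.
n = 21: 23 is prime.
n = 22: 23 is prime.
n = 23: 23 is prime.
n = 24: 24 = 2 × 12; 25 = 5 × 5; 26 = 2 × 13; 27 = 3 × 9 — all composite.

n = 24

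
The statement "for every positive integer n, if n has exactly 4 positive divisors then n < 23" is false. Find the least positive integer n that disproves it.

n = 26

We need the least positive integer n for which n has exactly 4 positive divisors but the claim fails.
For n = 6, 8, 10, 14, 15, 21, 22 the conclusion holds.
n = 26: τ(26) = 4; 26 ≥ 23.
Thus n = 26 disproves the claim, and no smaller n works.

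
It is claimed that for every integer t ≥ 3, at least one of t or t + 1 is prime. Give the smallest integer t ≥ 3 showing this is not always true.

Check each integer t ≥ 3 in order until t, t + 1 are both composite.
t = 3: 3 is prime.
t = 4: 5 is prime.
t = 5: 5 is prime.
t = 6: 7 is prime.
t = 7: 7 is prime.
t = 8: 8 = 2 × 4; 9 = 3 × 3 — both composite.

t = 8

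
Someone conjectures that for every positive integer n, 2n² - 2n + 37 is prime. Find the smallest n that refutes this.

We need the least positive integer n for which 2n² - 2n + 37 is not prime.
n = 1: 2n² - 2n + 37 = 37, prime.
n = 2: 2n² - 2n + 37 = 41, prime.
n = 3: 2n² - 2n + 37 = 49 = 7 × 7, composite.

n = 3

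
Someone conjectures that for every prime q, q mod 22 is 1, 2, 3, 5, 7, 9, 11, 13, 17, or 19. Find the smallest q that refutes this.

We need the least prime q for which the claim fails.
For q = 2, 3, 5, 7, …, 23, 29, 31 the conclusion holds.
q = 37: 37 mod 22 = 15 — not in {1, 2, 3, 5, 7, 9, 11, 13, 17, 19}.
Thus q = 37 disproves the claim, and no smaller q works.

q = 37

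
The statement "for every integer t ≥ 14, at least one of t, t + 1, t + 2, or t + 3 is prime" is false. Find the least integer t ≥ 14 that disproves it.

t = 24

The first 10 eligible values, up to t = 23, all satisfy the conclusion.
t = 24: 24 = 2 × 12; 25 = 5 × 5; 26 = 2 × 13; 27 = 3 × 9 — all composite.
So t = 24 is the smallest counterexample.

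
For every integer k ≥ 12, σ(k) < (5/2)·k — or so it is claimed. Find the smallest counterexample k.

The first 12 eligible values, up to k = 23, all satisfy the conclusion.
k = 24: σ(24) = 60; 60 ≥ 60.

k = 24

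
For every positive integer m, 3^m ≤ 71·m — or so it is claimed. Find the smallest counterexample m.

m = 6

We need the least positive integer m for which 3^m > 71·m.
For m = 1, 2, 3, 4, 5 the conclusion holds.
m = 6: 3^m = 729 and 71·m = 426, so 729 > 426.
Hence m = 6 is a counterexample.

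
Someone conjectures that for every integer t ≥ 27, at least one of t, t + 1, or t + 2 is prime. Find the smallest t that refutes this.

A counterexample is any integer t ≥ 27 such that t, t + 1, t + 2 are all composite; we check each in order.
The first 5 eligible values, up to t = 31, all satisfy the conclusion.
t = 32: 32 = 2 × 16; 33 = 3 × 11; 34 = 2 × 17 — all composite.
So t = 32 is the smallest counterexample.

t = 32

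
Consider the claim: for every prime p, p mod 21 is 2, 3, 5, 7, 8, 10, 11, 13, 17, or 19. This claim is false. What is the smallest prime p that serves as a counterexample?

p = 37

For p = 2, 3, 5, 7, …, 23, 29, 31 the conclusion holds.
p = 37: 37 mod 21 = 16 — not in {2, 3, 5, 7, 8, 10, 11, 13, 17, 19}.
Hence p = 37 is a counterexample.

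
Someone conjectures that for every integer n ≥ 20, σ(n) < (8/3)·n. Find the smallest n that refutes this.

Check each integer n ≥ 20 in order until the claim fails.
For n = 20, 21, 22, 23, …, 57, 58, 59 the conclusion holds.
n = 60: σ(60) = 168; 168 ≥ 160.
So n = 60 is the smallest counterexample.

n = 60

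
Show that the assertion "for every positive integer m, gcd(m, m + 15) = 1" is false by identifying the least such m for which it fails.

m = 3

Check each positive integer m in order until gcd(m, m + 15) > 1.
For m = 1, 2 the conclusion holds.
m = 3: gcd(3, 18) = 3.
Hence m = 3 is a counterexample.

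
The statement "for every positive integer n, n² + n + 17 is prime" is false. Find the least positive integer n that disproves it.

n = 16

Check each positive integer n in order until n² + n + 17 is not prime.
For n = 1, 2, 3, 4, …, 13, 14, 15 the conclusion holds.
n = 16: n² + n + 17 = 289 = 17 × 17, composite.
So n = 16 is the smallest counterexample.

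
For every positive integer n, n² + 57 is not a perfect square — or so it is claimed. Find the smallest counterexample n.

Check each positive integer n in order until n² + 57 is a perfect square.
n = 1: 1² + 57 = 58, not a perfect square.
n = 2: 2² + 57 = 61, not a perfect square.
n = 3: 3² + 57 = 66, not a perfect square.
n = 4: 4² + 57 = 73, not a perfect square.
n = 5: 5² + 57 = 82, not a perfect square.
n = 6: 6² + 57 = 93, not a perfect square.
n = 7: 7² + 57 = 106, not a perfect square.
n = 8: 8² + 57 = 121 = 11², a perfect square.
Hence n = 8 is a counterexample.

n = 8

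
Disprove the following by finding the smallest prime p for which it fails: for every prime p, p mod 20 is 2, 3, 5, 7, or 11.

p = 13

The first 5 eligible values, up to p = 11, all satisfy the conclusion.
p = 13: 13 mod 20 = 13 — not in {2, 3, 5, 7, 11}.
Hence p = 13 is a counterexample.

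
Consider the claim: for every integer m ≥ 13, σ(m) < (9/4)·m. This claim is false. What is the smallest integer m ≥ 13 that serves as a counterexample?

A counterexample is any integer m ≥ 13 such that the claim fails; we check each in order.
The first 11 eligible values, up to m = 23, all satisfy the conclusion.
m = 24: σ(24) = 60; 60 ≥ 54.
Hence m = 24 is a counterexample.

m = 24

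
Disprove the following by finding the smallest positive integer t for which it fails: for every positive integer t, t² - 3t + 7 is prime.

t = 6

Check each positive integer t in order until t² - 3t + 7 is not prime.
The first 5 eligible values, up to t = 5, all satisfy the conclusion.
t = 6: t² - 3t + 7 = 25 = 5 × 5, composite.
Thus t = 6 disproves the claim, and no smaller t works.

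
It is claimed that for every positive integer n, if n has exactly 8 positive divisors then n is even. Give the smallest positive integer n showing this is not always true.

Check each positive integer n in order until n has exactly 8 positive divisors but n is odd.
For n = 24, 30, 40, 42, …, 88, 102, 104 the conclusion holds.
n = 105: divisors of 105: 1, 3, 5, 7, 15, 21, 35, 105; 105 is odd.
Hence n = 105 is a counterexample.

n = 105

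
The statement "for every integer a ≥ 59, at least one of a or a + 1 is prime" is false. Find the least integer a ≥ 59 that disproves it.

We need the least integer a ≥ 59 for which a, a + 1 are both composite.
For a = 59, 60, 61 the conclusion holds.
a = 62: 62 = 2 × 31; 63 = 3 × 21 — both composite.
Hence a = 62 is a counterexample.

a = 62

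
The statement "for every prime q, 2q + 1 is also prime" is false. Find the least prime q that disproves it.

q = 7

We need the least prime q for which 2q + 1 is not prime.
q = 2: 2q + 1 = 5, prime.
q = 3: 2q + 1 = 7, prime.
q = 5: 2q + 1 = 11, prime.
q = 7: 2q + 1 = 15 = 3 × 5, not prime.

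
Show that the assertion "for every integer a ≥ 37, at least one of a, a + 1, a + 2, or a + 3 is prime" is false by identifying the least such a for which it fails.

A counterexample is any integer a ≥ 37 such that a, a + 1, a + 2, a + 3 are all composite; we check each in order.
For a = 37, 38, 39, 40, …, 45, 46, 47 the conclusion holds.
a = 48: 48 = 2 × 24; 49 = 7 × 7; 50 = 2 × 25; 51 = 3 × 17 — all composite.
Thus a = 48 disproves the claim, and no smaller a works.

a = 48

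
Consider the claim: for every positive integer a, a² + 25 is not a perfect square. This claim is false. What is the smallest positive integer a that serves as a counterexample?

We need the least positive integer a for which a² + 25 is a perfect square.
For a = 1, 2, 3, 4, …, 9, 10, 11 the conclusion holds.
a = 12: 12² + 25 = 169 = 13², a perfect square.
Hence a = 12 is a counterexample.

a = 12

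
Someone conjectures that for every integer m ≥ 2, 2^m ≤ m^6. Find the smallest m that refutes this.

Check each integer m ≥ 2 in order until 2^m > m^6.
The first 28 eligible values, up to m = 29, all satisfy the conclusion.
m = 30: 2^m = 1073741824 and m^6 = 729000000, so 1073741824 > 729000000.
Thus m = 30 disproves the claim, and no smaller m works.

m = 30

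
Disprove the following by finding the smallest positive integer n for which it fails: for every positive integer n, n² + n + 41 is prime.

A counterexample is any positive integer n such that n² + n + 41 is not prime; we check each in order.
The first 39 eligible values, up to n = 39, all satisfy the conclusion.
n = 40: n² + n + 41 = 1681 = 41 × 41, composite.

n = 40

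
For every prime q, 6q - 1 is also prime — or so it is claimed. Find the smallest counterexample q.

For q = 2, 3, 5, 7 the conclusion holds.
q = 11: 6q - 1 = 65 = 5 × 13, not prime.

q = 11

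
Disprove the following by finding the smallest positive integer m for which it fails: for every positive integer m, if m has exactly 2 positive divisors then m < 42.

The first 13 eligible values, up to m = 41, all satisfy the conclusion.
m = 43: τ(43) = 2; 43 ≥ 42.
Thus m = 43 disproves the claim, and no smaller m works.

m = 43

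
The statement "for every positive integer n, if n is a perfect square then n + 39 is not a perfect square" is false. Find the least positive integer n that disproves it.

A counterexample is any positive integer n such that n is a perfect square but n + 39 is a perfect square; we check each in order.
n = 1: 1 + 39 = 40, not a perfect square.
n = 4: 4 + 39 = 43, not a perfect square.
n = 9: 9 + 39 = 48, not a perfect square.
n = 16: 16 + 39 = 55, not a perfect square.
n = 25: 25 = 5² and 25 + 39 = 64 = 8².

n = 25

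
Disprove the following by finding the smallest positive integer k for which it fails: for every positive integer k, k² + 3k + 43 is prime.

We need the least positive integer k for which k² + 3k + 43 is not prime.
For k = 1, 2, 3, 4, …, 36, 37, 38 the conclusion holds.
k = 39: k² + 3k + 43 = 1681 = 41 × 41, composite.
So k = 39 is the smallest counterexample.

k = 39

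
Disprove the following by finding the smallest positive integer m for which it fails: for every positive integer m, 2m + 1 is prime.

A counterexample is any positive integer m such that 2m + 1 is not prime; we check each in order.
For m = 1, 2, 3 the conclusion holds.
m = 4: 2m + 1 = 9 = 3 × 3, composite.
Thus m = 4 disproves the claim, and no smaller m works.

m = 4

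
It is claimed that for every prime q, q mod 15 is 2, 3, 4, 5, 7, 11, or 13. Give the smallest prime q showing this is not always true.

A counterexample is any prime q such that the claim fails; we check each in order.
For q = 2, 3, 5, 7, 11, 13, 17, 19 the conclusion holds.
q = 23: 23 mod 15 = 8 — not in {2, 3, 4, 5, 7, 11, 13}.

q = 23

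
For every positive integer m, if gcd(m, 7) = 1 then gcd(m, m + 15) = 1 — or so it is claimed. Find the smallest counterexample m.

m = 3

A counterexample is any positive integer m such that gcd(m, 7) = 1 but gcd(m, m + 15) > 1; we check each in order.
For m = 1, 2 the conclusion holds.
m = 3: gcd(3, 18) = 3.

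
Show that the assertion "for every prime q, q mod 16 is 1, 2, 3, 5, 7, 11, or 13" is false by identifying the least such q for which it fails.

q = 31

The first 10 eligible values, up to q = 29, all satisfy the conclusion.
q = 31: 31 mod 16 = 15 — not in {1, 2, 3, 5, 7, 11, 13}.
Hence q = 31 is a counterexample.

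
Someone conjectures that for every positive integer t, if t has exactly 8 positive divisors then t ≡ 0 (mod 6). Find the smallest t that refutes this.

A counterexample is any positive integer t such that t has exactly 8 positive divisors but the claim fails; we check each in order.
t = 24: τ(24) = 8; 24 ≡ 0 (mod 6).
t = 30: τ(30) = 8; 30 ≡ 0 (mod 6).
t = 40: τ(40) = 8; 40 ≡ 4 (mod 6).
Hence t = 40 is a counterexample.

t = 40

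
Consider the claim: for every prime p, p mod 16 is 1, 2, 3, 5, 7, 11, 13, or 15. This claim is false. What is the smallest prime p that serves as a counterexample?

p = 41

Check each prime p in order until the claim fails.
For p = 2, 3, 5, 7, …, 29, 31, 37 the conclusion holds.
p = 41: 41 mod 16 = 9 — not in {1, 2, 3, 5, 7, 11, 13, 15}.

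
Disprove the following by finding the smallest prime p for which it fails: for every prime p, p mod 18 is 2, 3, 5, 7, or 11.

We need the least prime p for which the claim fails.
For p = 2, 3, 5, 7, 11 the conclusion holds.
p = 13: 13 mod 18 = 13 — not in {2, 3, 5, 7, 11}.
So p = 13 is the smallest counterexample.

p = 13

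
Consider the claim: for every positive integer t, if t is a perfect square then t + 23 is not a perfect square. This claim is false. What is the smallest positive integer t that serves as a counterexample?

A counterexample is any positive integer t such that t is a perfect square but t + 23 is a perfect square; we check each in order.
For t = 1, 4, 9, 16, 25, 36, 49, 64, 81, 100 the conclusion holds.
t = 121: 121 = 11² and 121 + 23 = 144 = 12².
Hence t = 121 is a counterexample.

t = 121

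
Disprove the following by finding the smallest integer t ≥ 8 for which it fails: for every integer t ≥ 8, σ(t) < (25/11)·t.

t = 12

We need the least integer t ≥ 8 for which the claim fails.
For t = 8, 9, 10, 11 the conclusion holds.
t = 12: σ(12) = 28; 28 ≥ 300/11.
So t = 12 is the smallest counterexample.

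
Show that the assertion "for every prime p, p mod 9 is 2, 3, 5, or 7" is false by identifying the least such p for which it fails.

p = 13

The first 5 eligible values, up to p = 11, all satisfy the conclusion.
p = 13: 13 mod 9 = 4 — not in {2, 3, 5, 7}.
So p = 13 is the smallest counterexample.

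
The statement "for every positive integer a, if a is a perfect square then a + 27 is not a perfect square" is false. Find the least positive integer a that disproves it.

We need the least positive integer a for which a is a perfect square but a + 27 is a perfect square.
a = 1: 1 + 27 = 28, not a perfect square.
a = 4: 4 + 27 = 31, not a perfect square.
a = 9: 9 = 3² and 9 + 27 = 36 = 6².

a = 9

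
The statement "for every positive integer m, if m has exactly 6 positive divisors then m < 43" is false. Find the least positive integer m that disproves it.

m = 44

The first 5 eligible values, up to m = 32, all satisfy the conclusion.
m = 44: τ(44) = 6; 44 ≥ 43.
Hence m = 44 is a counterexample.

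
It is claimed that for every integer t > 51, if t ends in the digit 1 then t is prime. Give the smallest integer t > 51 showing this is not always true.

We need the least integer t > 51 for which t ends in the digit 1 but t is not prime.
For t = 61, 71 the conclusion holds.
t = 81: 81 ends in 1; 81 = 3 × 27, composite.

t = 81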